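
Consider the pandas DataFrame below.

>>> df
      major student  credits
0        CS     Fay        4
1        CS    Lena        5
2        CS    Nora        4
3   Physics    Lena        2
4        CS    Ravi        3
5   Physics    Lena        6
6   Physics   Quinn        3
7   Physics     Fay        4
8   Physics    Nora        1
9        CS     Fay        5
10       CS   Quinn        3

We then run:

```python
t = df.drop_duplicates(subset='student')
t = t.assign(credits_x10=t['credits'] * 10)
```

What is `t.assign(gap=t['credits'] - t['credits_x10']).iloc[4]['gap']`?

-27

drop duplicate student (keep=first):
     major student  credits
0       CS     Fay        4
1       CS    Lena        5
2       CS    Nora        4
4       CS    Ravi        3
6  Physics   Quinn        3
add column credits_x10 = t['credits'] * 10:
     major student  credits  credits_x10
0       CS     Fay        4           40
1       CS    Lena        5           50
2       CS    Nora        4           40
4       CS    Ravi        3           30
6  Physics   Quinn        3           30
add column gap = t['credits'] - t['credits_x10']:
     major student  credits  credits_x10  gap
0       CS     Fay        4           40  -36
1       CS    Lena        5           50  -45
2       CS    Nora        4           40  -36
4       CS    Ravi        3           30  -27
6  Physics   Quinn        3           30  -27
Finally, value at position 4, column 'gap' = -27.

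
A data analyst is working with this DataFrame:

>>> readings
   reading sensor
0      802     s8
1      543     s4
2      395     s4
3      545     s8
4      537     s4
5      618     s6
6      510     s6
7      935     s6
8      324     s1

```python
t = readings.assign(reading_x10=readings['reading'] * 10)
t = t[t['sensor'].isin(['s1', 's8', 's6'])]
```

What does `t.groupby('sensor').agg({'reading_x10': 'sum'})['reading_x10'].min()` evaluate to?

add column reading_x10 = readings['reading'] * 10:
   reading sensor  reading_x10
0      802     s8         8020
1      543     s4         5430
2      395     s4         3950
3      545     s8         5450
4      537     s4         5370
5      618     s6         6180
6      510     s6         5100
7      935     s6         9350
8      324     s1         3240
filter rows where sensor in ['s1', 's8', 's6']:
   reading sensor  reading_x10
0      802     s8         8020
3      545     s8         5450
5      618     s6         6180
6      510     s6         5100
7      935     s6         9350
8      324     s1         3240
group by sensor, sum of reading_x10:
        reading_x10
sensor             
s1             3240
s6            20630
s8            13470
Hence 3240.

3240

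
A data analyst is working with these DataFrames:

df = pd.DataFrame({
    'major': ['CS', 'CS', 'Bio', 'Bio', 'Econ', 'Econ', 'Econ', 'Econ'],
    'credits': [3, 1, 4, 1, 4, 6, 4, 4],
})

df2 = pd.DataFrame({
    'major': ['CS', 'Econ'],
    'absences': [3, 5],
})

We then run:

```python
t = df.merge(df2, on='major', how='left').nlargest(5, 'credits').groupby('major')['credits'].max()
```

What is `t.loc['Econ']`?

6

merge on 'major' (how='left') → 8 rows:
  major  credits  absences
0    CS        3       3.0
1    CS        1       3.0
2   Bio        4       NaN
3   Bio        1       NaN
4  Econ        4       5.0
5  Econ        6       5.0
6  Econ        4       5.0
7  Econ        4       5.0
take 5 rows with largest credits:
  major  credits  absences
5  Econ        6       5.0
2   Bio        4       NaN
4  Econ        4       5.0
6  Econ        4       5.0
7  Econ        4       5.0
group by major, max of credits:
major
Bio     4
Econ    6
Name: credits, dtype: int64
So loc['Econ'] = 6.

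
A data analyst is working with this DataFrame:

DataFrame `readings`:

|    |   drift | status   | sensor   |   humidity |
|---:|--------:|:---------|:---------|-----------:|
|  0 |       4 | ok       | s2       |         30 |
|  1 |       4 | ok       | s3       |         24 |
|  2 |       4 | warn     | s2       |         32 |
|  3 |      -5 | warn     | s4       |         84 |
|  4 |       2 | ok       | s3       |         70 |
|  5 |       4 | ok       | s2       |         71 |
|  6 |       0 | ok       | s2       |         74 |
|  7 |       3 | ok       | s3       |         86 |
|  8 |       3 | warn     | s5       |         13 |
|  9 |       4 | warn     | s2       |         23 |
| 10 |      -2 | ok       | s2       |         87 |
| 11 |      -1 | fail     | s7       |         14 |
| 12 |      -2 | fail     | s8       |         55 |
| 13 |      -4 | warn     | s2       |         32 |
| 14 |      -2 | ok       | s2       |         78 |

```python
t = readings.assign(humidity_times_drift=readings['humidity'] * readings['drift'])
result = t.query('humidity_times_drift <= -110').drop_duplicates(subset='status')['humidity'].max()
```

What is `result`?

add column humidity_times_drift = readings['humidity'] * readings['drift']:
    drift status sensor  humidity  humidity_times_drift
0       4     ok     s2        30                   120
1       4     ok     s3        24                    96
2       4   warn     s2        32                   128
3      -5   warn     s4        84                  -420
4       2     ok     s3        70                   140
5       4     ok     s2        71                   284
6       0     ok     s2        74                     0
7       3     ok     s3        86                   258
8       3   warn     s5        13                    39
9       4   warn     s2        23                    92
10     -2     ok     s2        87                  -174
11     -1   fail     s7        14                   -14
12     -2   fail     s8        55                  -110
13     -4   warn     s2        32                  -128
14     -2     ok     s2        78                  -156
filter rows where humidity_times_drift <= -110:
    drift status sensor  humidity  humidity_times_drift
3      -5   warn     s4        84                  -420
10     -2     ok     s2        87                  -174
12     -2   fail     s8        55                  -110
13     -4   warn     s2        32                  -128
14     -2     ok     s2        78                  -156
drop duplicate status (keep=first):
    drift status sensor  humidity  humidity_times_drift
3      -5   warn     s4        84                  -420
10     -2     ok     s2        87                  -174
12     -2   fail     s8        55                  -110
So max() = 87.

87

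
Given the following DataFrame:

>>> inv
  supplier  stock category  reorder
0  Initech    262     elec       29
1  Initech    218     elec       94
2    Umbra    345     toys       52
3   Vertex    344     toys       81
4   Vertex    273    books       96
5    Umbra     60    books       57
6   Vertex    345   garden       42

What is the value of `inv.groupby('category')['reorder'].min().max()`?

57

group by category, min of reorder:
category
books     57
elec      29
garden    42
toys      52
Name: reorder, dtype: int64
Reading off the max of the resulting series, we get 57.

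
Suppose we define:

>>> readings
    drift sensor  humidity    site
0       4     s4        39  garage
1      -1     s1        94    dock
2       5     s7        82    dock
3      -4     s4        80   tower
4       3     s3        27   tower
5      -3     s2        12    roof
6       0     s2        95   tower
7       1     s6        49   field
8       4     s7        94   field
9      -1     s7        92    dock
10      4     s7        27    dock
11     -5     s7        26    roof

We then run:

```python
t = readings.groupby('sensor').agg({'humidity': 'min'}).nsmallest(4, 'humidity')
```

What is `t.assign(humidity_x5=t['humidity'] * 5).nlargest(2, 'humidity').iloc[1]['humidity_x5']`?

group by sensor, min of humidity:
        humidity
sensor          
s1            94
s2            12
s3            27
s4            39
s6            49
s7            26
take 4 rows with smallest humidity:
        humidity
sensor          
s2            12
s7            26
s3            27
s4            39
add column humidity_x5 = t['humidity'] * 5:
        humidity  humidity_x5
sensor                       
s2            12           60
s7            26          130
s3            27          135
s4            39          195
take 2 rows with largest humidity:
        humidity  humidity_x5
sensor                       
s4            39          195
s3            27          135
So iloc[1]['humidity_x5'] = 135.

135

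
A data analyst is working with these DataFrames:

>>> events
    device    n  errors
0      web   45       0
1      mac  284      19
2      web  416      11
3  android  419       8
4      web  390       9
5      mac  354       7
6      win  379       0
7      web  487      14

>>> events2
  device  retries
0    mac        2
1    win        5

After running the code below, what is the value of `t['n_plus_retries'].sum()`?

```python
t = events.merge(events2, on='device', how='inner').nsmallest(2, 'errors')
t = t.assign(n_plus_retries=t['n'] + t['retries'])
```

740

merge on 'device' (how='inner') → 3 rows:
  device    n  errors  retries
0    mac  284      19        2
1    mac  354       7        2
2    win  379       0        5
take 2 rows with smallest errors:
  device    n  errors  retries
2    win  379       0        5
1    mac  354       7        2
add column n_plus_retries = t['n'] + t['retries']:
  device    n  errors  retries  n_plus_retries
2    win  379       0        5             384
1    mac  354       7        2             356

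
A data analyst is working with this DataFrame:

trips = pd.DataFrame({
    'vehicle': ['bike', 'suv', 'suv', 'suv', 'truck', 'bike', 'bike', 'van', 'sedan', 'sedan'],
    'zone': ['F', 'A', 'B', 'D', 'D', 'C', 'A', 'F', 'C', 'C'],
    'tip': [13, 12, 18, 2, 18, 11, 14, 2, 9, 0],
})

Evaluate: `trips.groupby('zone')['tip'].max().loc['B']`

group by zone, max of tip:
zone
A    14
B    18
C    11
D    18
F    13
Name: tip, dtype: int64
Reading off the value at index 'B', we get 18.

18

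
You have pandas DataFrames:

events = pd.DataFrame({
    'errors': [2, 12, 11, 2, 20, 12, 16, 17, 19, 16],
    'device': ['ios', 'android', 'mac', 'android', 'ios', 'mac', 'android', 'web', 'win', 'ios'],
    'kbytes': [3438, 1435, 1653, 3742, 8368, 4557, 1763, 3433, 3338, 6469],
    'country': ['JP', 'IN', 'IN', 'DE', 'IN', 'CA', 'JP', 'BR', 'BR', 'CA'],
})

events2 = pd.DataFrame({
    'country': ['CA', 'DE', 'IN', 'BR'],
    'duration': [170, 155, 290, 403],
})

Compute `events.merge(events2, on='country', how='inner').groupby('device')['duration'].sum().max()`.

460

merge on 'country' (how='inner') → 8 rows:
   errors   device  kbytes country  duration
0      12  android    1435      IN       290
1      11      mac    1653      IN       290
2       2  android    3742      DE       155
3      20      ios    8368      IN       290
4      12      mac    4557      CA       170
5      17      web    3433      BR       403
6      19      win    3338      BR       403
7      16      ios    6469      CA       170
group by device, sum of duration:
device
android    445
ios        460
mac        460
web        403
win        403
Name: duration, dtype: int64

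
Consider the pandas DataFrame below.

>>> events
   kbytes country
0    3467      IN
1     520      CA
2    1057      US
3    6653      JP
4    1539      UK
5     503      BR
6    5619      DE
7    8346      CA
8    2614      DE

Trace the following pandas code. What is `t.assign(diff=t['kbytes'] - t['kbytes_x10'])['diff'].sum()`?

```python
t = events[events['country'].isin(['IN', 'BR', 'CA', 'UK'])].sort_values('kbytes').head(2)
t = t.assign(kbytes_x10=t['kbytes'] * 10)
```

-9207

filter rows where country in ['IN', 'BR', 'CA', 'UK']:
   kbytes country
0    3467      IN
1     520      CA
4    1539      UK
5     503      BR
7    8346      CA
sort by kbytes:
   kbytes country
5     503      BR
1     520      CA
4    1539      UK
0    3467      IN
7    8346      CA
take first 2 rows:
   kbytes country
5     503      BR
1     520      CA
add column kbytes_x10 = t['kbytes'] * 10:
   kbytes country  kbytes_x10
5     503      BR        5030
1     520      CA        5200
add column diff = t['kbytes'] - t['kbytes_x10']:
   kbytes country  kbytes_x10  diff
5     503      BR        5030 -4527
1     520      CA        5200 -4680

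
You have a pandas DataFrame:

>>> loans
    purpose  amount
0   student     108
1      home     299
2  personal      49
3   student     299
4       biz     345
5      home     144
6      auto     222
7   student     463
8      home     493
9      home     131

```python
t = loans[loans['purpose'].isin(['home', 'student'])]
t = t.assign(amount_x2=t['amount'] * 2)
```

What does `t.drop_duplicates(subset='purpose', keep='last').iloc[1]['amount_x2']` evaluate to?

filter rows where purpose in ['home', 'student']:
   purpose  amount
0  student     108
1     home     299
3  student     299
5     home     144
7  student     463
8     home     493
9     home     131
add column amount_x2 = t['amount'] * 2:
   purpose  amount  amount_x2
0  student     108        216
1     home     299        598
3  student     299        598
5     home     144        288
7  student     463        926
8     home     493        986
9     home     131        262
drop duplicate purpose (keep=last):
   purpose  amount  amount_x2
7  student     463        926
9     home     131        262
value at position 1, column 'amount_x2' → 262

262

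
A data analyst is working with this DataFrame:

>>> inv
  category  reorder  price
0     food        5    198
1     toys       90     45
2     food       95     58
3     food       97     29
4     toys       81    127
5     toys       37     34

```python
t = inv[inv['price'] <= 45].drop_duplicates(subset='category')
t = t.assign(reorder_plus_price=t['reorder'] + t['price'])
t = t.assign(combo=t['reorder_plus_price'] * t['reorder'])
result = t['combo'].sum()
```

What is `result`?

filter rows where price <= 45:
  category  reorder  price
1     toys       90     45
3     food       97     29
5     toys       37     34
drop duplicate category (keep=first):
  category  reorder  price
1     toys       90     45
3     food       97     29
add column reorder_plus_price = t['reorder'] + t['price']:
  category  reorder  price  reorder_plus_price
1     toys       90     45                 135
3     food       97     29                 126
add column combo = t['reorder_plus_price'] * t['reorder']:
  category  reorder  price  reorder_plus_price  combo
1     toys       90     45                 135  12150
3     food       97     29                 126  12222
Taking the sum of column 'combo' gives 24372.

24372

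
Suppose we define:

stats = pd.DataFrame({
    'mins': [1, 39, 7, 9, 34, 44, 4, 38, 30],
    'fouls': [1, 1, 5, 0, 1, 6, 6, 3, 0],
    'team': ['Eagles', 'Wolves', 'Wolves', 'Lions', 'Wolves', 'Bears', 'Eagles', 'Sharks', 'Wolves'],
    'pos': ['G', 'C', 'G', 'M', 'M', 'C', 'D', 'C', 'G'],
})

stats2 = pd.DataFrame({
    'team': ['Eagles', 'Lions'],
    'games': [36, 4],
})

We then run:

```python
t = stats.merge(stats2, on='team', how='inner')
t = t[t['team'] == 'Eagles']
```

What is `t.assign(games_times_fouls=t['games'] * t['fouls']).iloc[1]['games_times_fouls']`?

216

merge on 'team' (how='inner') → 3 rows:
   mins  fouls    team pos  games
0     1      1  Eagles   G     36
1     9      0   Lions   M      4
2     4      6  Eagles   D     36
filter rows where team == 'Eagles':
   mins  fouls    team pos  games
0     1      1  Eagles   G     36
2     4      6  Eagles   D     36
add column games_times_fouls = t['games'] * t['fouls']:
   mins  fouls    team pos  games  games_times_fouls
0     1      1  Eagles   G     36                 36
2     4      6  Eagles   D     36                216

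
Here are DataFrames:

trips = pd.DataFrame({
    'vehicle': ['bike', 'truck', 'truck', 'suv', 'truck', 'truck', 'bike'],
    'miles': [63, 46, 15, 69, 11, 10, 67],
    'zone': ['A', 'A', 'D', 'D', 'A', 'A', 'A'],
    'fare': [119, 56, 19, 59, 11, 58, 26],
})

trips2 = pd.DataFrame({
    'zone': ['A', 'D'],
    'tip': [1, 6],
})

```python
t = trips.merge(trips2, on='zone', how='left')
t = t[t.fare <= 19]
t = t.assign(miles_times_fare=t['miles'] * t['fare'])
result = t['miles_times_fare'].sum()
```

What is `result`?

merge on 'zone' (how='left') → 7 rows:
  vehicle  miles zone  fare  tip
0    bike     63    A   119    1
1   truck     46    A    56    1
2   truck     15    D    19    6
3     suv     69    D    59    6
4   truck     11    A    11    1
5   truck     10    A    58    1
6    bike     67    A    26    1
filter rows where fare <= 19:
  vehicle  miles zone  fare  tip
2   truck     15    D    19    6
4   truck     11    A    11    1
add column miles_times_fare = t['miles'] * t['fare']:
  vehicle  miles zone  fare  tip  miles_times_fare
2   truck     15    D    19    6               285
4   truck     11    A    11    1               121
sum of column 'miles_times_fare' → 406

406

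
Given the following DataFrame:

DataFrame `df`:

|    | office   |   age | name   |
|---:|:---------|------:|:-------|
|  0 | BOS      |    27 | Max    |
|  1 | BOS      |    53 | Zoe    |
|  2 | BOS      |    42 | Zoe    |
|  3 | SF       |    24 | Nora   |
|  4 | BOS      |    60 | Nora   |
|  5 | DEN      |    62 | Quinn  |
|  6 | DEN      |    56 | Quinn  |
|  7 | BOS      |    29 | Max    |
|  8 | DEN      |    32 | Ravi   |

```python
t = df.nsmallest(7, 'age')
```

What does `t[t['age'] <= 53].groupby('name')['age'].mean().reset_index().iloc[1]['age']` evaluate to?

24.0

take 7 rows with smallest age:
  office  age   name
3     SF   24   Nora
0    BOS   27    Max
7    BOS   29    Max
8    DEN   32   Ravi
2    BOS   42    Zoe
1    BOS   53    Zoe
6    DEN   56  Quinn
filter rows where age <= 53:
  office  age  name
3     SF   24  Nora
0    BOS   27   Max
7    BOS   29   Max
8    DEN   32  Ravi
2    BOS   42   Zoe
1    BOS   53   Zoe
group by name, mean of age:
name
Max     28.0
Nora    24.0
Ravi    32.0
Zoe     47.5
Name: age, dtype: float64
reset_index():
   name   age
0   Max  28.0
1  Nora  24.0
2  Ravi  32.0
3   Zoe  47.5
Hence 24.0.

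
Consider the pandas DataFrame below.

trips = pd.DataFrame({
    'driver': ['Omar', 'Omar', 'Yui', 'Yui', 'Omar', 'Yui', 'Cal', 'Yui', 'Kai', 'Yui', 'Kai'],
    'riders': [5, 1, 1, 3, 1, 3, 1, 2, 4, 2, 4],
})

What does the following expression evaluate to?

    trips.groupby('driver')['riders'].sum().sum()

27

group by driver, sum of riders:
driver
Cal      1
Kai      8
Omar     7
Yui     11
Name: riders, dtype: int64
Reading off the sum of the resulting series, we get 27.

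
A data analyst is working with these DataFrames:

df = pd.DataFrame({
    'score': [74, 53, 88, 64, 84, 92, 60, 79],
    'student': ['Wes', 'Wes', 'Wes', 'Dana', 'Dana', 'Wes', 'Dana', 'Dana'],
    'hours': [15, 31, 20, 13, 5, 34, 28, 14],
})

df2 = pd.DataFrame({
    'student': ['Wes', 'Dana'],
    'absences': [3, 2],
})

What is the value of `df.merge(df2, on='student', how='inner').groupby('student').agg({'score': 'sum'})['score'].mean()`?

297.0

merge on 'student' (how='inner') → 8 rows:
   score student  hours  absences
0     74     Wes     15         3
1     53     Wes     31         3
2     88     Wes     20         3
3     64    Dana     13         2
4     84    Dana      5         2
5     92     Wes     34         3
6     60    Dana     28         2
7     79    Dana     14         2
group by student, sum of score:
         score
student       
Dana       287
Wes        307
The mean of column 'score' is 297.0.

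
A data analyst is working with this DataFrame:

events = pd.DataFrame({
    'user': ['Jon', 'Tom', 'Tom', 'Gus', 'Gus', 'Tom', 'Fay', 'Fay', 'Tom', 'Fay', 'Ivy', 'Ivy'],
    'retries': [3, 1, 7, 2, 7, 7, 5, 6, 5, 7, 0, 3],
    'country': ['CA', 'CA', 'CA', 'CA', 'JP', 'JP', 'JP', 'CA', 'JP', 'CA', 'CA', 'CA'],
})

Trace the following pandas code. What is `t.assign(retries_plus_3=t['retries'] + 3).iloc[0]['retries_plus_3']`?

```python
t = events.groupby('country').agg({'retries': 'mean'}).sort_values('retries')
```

group by country, mean of retries:
         retries
country         
CA         3.625
JP         6.000
sort by retries:
         retries
country         
CA         3.625
JP         6.000
add column retries_plus_3 = t['retries'] + 3:
         retries  retries_plus_3
country                         
CA         3.625           6.625
JP         6.000           9.000
So iloc[0]['retries_plus_3'] = 6.625.

6.625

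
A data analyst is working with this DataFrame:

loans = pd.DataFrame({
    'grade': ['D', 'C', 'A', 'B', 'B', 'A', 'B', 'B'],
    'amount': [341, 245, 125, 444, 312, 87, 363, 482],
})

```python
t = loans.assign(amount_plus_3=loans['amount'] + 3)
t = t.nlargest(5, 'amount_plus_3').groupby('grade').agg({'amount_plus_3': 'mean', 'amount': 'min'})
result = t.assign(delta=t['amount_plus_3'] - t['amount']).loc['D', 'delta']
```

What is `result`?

3.0

add column amount_plus_3 = loans['amount'] + 3:
  grade  amount  amount_plus_3
0     D     341            344
1     C     245            248
2     A     125            128
3     B     444            447
4     B     312            315
5     A      87             90
6     B     363            366
7     B     482            485
take 5 rows with largest amount_plus_3:
  grade  amount  amount_plus_3
7     B     482            485
3     B     444            447
6     B     363            366
0     D     341            344
4     B     312            315
group by grade: mean(amount_plus_3), min(amount):
       amount_plus_3  amount
grade                       
B             403.25     312
D             344.00     341
add column delta = t['amount_plus_3'] - t['amount']:
       amount_plus_3  amount  delta
grade                              
B             403.25     312  91.25
D             344.00     341   3.00
Hence 3.0.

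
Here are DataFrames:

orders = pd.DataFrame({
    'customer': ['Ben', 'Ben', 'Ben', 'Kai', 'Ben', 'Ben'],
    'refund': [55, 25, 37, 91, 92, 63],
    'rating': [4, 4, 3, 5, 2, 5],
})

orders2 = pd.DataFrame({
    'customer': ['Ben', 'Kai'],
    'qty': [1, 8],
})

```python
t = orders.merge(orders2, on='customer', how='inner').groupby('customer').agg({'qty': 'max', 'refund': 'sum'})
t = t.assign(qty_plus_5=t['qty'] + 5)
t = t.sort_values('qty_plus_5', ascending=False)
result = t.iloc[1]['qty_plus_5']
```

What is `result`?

6

merge on 'customer' (how='inner') → 6 rows:
  customer  refund  rating  qty
0      Ben      55       4    1
1      Ben      25       4    1
2      Ben      37       3    1
3      Kai      91       5    8
4      Ben      92       2    1
5      Ben      63       5    1
group by customer: max(qty), sum(refund):
          qty  refund
customer             
Ben         1     272
Kai         8      91
add column qty_plus_5 = t['qty'] + 5:
          qty  refund  qty_plus_5
customer                         
Ben         1     272           6
Kai         8      91          13
sort by qty_plus_5 descending:
          qty  refund  qty_plus_5
customer                         
Kai         8      91          13
Ben         1     272           6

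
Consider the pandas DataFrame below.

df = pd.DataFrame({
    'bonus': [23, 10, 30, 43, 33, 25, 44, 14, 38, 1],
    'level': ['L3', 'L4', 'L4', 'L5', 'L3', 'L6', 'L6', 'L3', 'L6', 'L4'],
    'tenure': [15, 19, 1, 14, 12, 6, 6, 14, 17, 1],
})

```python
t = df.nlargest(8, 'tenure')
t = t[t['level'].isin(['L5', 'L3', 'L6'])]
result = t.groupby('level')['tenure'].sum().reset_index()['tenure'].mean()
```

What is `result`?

28.0

take 8 rows with largest tenure:
   bonus level  tenure
1     10    L4      19
8     38    L6      17
0     23    L3      15
3     43    L5      14
7     14    L3      14
4     33    L3      12
5     25    L6       6
6     44    L6       6
filter rows where level in ['L5', 'L3', 'L6']:
   bonus level  tenure
8     38    L6      17
0     23    L3      15
3     43    L5      14
7     14    L3      14
4     33    L3      12
5     25    L6       6
6     44    L6       6
group by level, sum of tenure:
level
L3    41
L5    14
L6    29
Name: tenure, dtype: int64
reset_index():
  level  tenure
0    L3      41
1    L5      14
2    L6      29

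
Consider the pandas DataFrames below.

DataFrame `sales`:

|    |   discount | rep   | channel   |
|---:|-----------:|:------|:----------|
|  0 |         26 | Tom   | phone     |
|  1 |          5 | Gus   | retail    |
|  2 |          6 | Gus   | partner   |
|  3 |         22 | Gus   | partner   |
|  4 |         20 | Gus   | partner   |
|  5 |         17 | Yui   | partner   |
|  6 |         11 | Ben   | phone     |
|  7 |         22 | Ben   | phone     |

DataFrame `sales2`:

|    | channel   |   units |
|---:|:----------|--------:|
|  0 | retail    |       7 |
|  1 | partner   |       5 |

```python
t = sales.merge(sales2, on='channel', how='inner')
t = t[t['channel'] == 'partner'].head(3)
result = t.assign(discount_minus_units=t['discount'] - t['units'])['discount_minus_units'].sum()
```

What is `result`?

merge on 'channel' (how='inner') → 5 rows:
   discount  rep  channel  units
0         5  Gus   retail      7
1         6  Gus  partner      5
2        22  Gus  partner      5
3        20  Gus  partner      5
4        17  Yui  partner      5
filter rows where channel == 'partner':
   discount  rep  channel  units
1         6  Gus  partner      5
2        22  Gus  partner      5
3        20  Gus  partner      5
4        17  Yui  partner      5
take first 3 rows:
   discount  rep  channel  units
1         6  Gus  partner      5
2        22  Gus  partner      5
3        20  Gus  partner      5
add column discount_minus_units = t['discount'] - t['units']:
   discount  rep  channel  units  discount_minus_units
1         6  Gus  partner      5                     1
2        22  Gus  partner      5                    17
3        20  Gus  partner      5                    15

33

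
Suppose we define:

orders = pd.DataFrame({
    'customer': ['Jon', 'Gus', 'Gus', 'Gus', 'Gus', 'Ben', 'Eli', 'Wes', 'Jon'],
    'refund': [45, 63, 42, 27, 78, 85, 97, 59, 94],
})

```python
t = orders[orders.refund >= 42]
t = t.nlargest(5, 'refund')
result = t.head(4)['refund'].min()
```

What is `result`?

filter rows where refund >= 42:
  customer  refund
0      Jon      45
1      Gus      63
2      Gus      42
4      Gus      78
5      Ben      85
6      Eli      97
7      Wes      59
8      Jon      94
take 5 rows with largest refund:
  customer  refund
6      Eli      97
8      Jon      94
5      Ben      85
4      Gus      78
1      Gus      63
take first 4 rows:
  customer  refund
6      Eli      97
8      Jon      94
5      Ben      85
4      Gus      78
Reading off the min of column 'refund', we get 78.

78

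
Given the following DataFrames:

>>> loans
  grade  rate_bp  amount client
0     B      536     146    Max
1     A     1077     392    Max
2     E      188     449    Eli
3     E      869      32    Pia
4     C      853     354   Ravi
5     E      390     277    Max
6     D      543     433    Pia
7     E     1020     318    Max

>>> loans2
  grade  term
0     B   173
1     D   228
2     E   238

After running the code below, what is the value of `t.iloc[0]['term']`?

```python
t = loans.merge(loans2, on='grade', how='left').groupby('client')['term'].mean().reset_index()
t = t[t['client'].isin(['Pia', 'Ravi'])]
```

merge on 'grade' (how='left') → 8 rows:
  grade  rate_bp  amount client   term
0     B      536     146    Max  173.0
1     A     1077     392    Max    NaN
2     E      188     449    Eli  238.0
3     E      869      32    Pia  238.0
4     C      853     354   Ravi    NaN
5     E      390     277    Max  238.0
6     D      543     433    Pia  228.0
7     E     1020     318    Max  238.0
group by client, mean of term:
client
Eli     238.000000
Max     216.333333
Pia     233.000000
Ravi           NaN
Name: term, dtype: float64
reset_index():
  client        term
0    Eli  238.000000
1    Max  216.333333
2    Pia  233.000000
3   Ravi         NaN
filter rows where client in ['Pia', 'Ravi']:
  client   term
2    Pia  233.0
3   Ravi    NaN
So iloc[0]['term'] = 233.0.

233.0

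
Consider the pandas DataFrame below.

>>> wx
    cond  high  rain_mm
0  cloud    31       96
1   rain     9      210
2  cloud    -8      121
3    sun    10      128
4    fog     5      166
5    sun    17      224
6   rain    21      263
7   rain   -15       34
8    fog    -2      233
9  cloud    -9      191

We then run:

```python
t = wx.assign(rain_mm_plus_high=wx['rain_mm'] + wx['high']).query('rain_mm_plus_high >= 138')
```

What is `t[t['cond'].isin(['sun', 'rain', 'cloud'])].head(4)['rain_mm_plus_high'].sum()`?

add column rain_mm_plus_high = wx['rain_mm'] + wx['high']:
    cond  high  rain_mm  rain_mm_plus_high
0  cloud    31       96                127
1   rain     9      210                219
2  cloud    -8      121                113
3    sun    10      128                138
4    fog     5      166                171
5    sun    17      224                241
6   rain    21      263                284
7   rain   -15       34                 19
8    fog    -2      233                231
9  cloud    -9      191                182
filter rows where rain_mm_plus_high >= 138:
    cond  high  rain_mm  rain_mm_plus_high
1   rain     9      210                219
3    sun    10      128                138
4    fog     5      166                171
5    sun    17      224                241
6   rain    21      263                284
8    fog    -2      233                231
9  cloud    -9      191                182
filter rows where cond in ['sun', 'rain', 'cloud']:
    cond  high  rain_mm  rain_mm_plus_high
1   rain     9      210                219
3    sun    10      128                138
5    sun    17      224                241
6   rain    21      263                284
9  cloud    -9      191                182
take first 4 rows:
   cond  high  rain_mm  rain_mm_plus_high
1  rain     9      210                219
3   sun    10      128                138
5   sun    17      224                241
6  rain    21      263                284
So sum() = 882.

882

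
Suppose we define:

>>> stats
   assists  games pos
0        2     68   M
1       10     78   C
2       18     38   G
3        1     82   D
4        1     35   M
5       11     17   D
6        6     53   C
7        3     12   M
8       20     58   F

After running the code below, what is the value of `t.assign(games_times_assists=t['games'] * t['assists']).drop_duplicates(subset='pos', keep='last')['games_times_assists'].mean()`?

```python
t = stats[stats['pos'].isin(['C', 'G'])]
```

filter rows where pos in ['C', 'G']:
   assists  games pos
1       10     78   C
2       18     38   G
6        6     53   C
add column games_times_assists = t['games'] * t['assists']:
   assists  games pos  games_times_assists
1       10     78   C                  780
2       18     38   G                  684
6        6     53   C                  318
drop duplicate pos (keep=last):
   assists  games pos  games_times_assists
2       18     38   G                  684
6        6     53   C                  318

501.0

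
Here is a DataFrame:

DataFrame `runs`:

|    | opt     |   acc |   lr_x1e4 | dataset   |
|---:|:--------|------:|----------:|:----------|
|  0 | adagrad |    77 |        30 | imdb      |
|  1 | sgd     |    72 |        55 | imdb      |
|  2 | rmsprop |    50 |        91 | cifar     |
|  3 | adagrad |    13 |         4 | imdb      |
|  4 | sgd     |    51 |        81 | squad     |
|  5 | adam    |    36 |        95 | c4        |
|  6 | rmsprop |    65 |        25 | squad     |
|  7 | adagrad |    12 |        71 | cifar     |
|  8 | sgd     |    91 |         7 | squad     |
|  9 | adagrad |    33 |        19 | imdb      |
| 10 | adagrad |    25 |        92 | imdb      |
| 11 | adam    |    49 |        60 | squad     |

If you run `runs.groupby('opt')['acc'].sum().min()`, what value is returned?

85

group by opt, sum of acc:
opt
adagrad    160
adam        85
rmsprop    115
sgd        214
Name: acc, dtype: int64
min of the resulting series → 85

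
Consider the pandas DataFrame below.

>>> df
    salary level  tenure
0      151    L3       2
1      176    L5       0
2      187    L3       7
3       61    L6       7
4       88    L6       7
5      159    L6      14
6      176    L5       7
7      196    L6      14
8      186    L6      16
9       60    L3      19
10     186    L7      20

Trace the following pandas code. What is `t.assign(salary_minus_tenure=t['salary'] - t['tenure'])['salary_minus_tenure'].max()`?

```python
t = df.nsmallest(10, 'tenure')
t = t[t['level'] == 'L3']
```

180

take 10 rows with smallest tenure:
   salary level  tenure
1     176    L5       0
0     151    L3       2
2     187    L3       7
3      61    L6       7
4      88    L6       7
6     176    L5       7
5     159    L6      14
7     196    L6      14
8     186    L6      16
9      60    L3      19
filter rows where level == 'L3':
   salary level  tenure
0     151    L3       2
2     187    L3       7
9      60    L3      19
add column salary_minus_tenure = t['salary'] - t['tenure']:
   salary level  tenure  salary_minus_tenure
0     151    L3       2                  149
2     187    L3       7                  180
9      60    L3      19                   41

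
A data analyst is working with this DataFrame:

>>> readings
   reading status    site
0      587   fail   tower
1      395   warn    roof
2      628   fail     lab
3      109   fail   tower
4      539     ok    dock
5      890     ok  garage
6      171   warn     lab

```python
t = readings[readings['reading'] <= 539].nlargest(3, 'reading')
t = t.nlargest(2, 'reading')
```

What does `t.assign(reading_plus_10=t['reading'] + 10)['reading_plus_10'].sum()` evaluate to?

filter rows where reading <= 539:
   reading status   site
1      395   warn   roof
3      109   fail  tower
4      539     ok   dock
6      171   warn    lab
take 3 rows with largest reading:
   reading status  site
4      539     ok  dock
1      395   warn  roof
6      171   warn   lab
take 2 rows with largest reading:
   reading status  site
4      539     ok  dock
1      395   warn  roof
add column reading_plus_10 = t['reading'] + 10:
   reading status  site  reading_plus_10
4      539     ok  dock              549
1      395   warn  roof              405

954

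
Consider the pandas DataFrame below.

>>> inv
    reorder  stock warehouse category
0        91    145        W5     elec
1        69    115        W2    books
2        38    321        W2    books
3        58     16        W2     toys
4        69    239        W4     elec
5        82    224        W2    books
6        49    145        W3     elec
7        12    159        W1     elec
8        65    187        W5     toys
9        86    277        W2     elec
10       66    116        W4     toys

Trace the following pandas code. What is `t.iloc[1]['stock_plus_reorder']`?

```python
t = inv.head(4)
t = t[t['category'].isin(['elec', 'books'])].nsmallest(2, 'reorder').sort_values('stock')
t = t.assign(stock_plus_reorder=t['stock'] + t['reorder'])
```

359

take first 4 rows:
   reorder  stock warehouse category
0       91    145        W5     elec
1       69    115        W2    books
2       38    321        W2    books
3       58     16        W2     toys
filter rows where category in ['elec', 'books']:
   reorder  stock warehouse category
0       91    145        W5     elec
1       69    115        W2    books
2       38    321        W2    books
take 2 rows with smallest reorder:
   reorder  stock warehouse category
2       38    321        W2    books
1       69    115        W2    books
sort by stock:
   reorder  stock warehouse category
1       69    115        W2    books
2       38    321        W2    books
add column stock_plus_reorder = t['stock'] + t['reorder']:
   reorder  stock warehouse category  stock_plus_reorder
1       69    115        W2    books                 184
2       38    321        W2    books                 359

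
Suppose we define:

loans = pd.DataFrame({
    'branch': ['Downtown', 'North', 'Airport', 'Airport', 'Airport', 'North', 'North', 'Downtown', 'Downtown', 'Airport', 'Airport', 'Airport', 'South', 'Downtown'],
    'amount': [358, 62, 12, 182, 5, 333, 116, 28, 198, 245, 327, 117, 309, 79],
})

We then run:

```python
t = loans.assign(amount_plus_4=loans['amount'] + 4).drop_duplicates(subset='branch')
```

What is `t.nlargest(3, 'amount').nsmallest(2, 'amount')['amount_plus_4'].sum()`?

add column amount_plus_4 = loans['amount'] + 4:
      branch  amount  amount_plus_4
0   Downtown     358            362
1      North      62             66
2    Airport      12             16
3    Airport     182            186
4    Airport       5              9
5      North     333            337
6      North     116            120
7   Downtown      28             32
8   Downtown     198            202
9    Airport     245            249
10   Airport     327            331
11   Airport     117            121
12     South     309            313
13  Downtown      79             83
drop duplicate branch (keep=first):
      branch  amount  amount_plus_4
0   Downtown     358            362
1      North      62             66
2    Airport      12             16
12     South     309            313
take 3 rows with largest amount:
      branch  amount  amount_plus_4
0   Downtown     358            362
12     South     309            313
1      North      62             66
take 2 rows with smallest amount:
   branch  amount  amount_plus_4
1   North      62             66
12  South     309            313

379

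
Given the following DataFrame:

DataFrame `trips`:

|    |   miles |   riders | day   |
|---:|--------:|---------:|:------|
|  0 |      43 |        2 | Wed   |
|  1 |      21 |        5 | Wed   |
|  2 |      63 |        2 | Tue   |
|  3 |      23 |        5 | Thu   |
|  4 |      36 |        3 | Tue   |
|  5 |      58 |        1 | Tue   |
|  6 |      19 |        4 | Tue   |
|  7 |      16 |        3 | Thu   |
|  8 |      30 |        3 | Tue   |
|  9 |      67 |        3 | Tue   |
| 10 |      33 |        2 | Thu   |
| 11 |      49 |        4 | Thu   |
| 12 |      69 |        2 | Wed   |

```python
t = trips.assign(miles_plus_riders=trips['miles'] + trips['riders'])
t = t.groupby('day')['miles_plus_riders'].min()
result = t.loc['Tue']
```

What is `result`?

add column miles_plus_riders = trips['miles'] + trips['riders']:
    miles  riders  day  miles_plus_riders
0      43       2  Wed                 45
1      21       5  Wed                 26
2      63       2  Tue                 65
3      23       5  Thu                 28
4      36       3  Tue                 39
5      58       1  Tue                 59
6      19       4  Tue                 23
7      16       3  Thu                 19
8      30       3  Tue                 33
9      67       3  Tue                 70
10     33       2  Thu                 35
11     49       4  Thu                 53
12     69       2  Wed                 71
group by day, min of miles_plus_riders:
day
Thu    19
Tue    23
Wed    26
Name: miles_plus_riders, dtype: int64

23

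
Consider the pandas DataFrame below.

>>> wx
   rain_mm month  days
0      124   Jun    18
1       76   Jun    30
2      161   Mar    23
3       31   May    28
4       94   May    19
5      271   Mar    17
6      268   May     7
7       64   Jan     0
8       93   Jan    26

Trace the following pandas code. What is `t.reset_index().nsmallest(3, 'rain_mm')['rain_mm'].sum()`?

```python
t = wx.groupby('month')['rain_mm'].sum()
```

group by month, sum of rain_mm:
month
Jan    157
Jun    200
Mar    432
May    393
Name: rain_mm, dtype: int64
reset_index():
  month  rain_mm
0   Jan      157
1   Jun      200
2   Mar      432
3   May      393
take 3 rows with smallest rain_mm:
  month  rain_mm
0   Jan      157
1   Jun      200
3   May      393
So sum() = 750.

750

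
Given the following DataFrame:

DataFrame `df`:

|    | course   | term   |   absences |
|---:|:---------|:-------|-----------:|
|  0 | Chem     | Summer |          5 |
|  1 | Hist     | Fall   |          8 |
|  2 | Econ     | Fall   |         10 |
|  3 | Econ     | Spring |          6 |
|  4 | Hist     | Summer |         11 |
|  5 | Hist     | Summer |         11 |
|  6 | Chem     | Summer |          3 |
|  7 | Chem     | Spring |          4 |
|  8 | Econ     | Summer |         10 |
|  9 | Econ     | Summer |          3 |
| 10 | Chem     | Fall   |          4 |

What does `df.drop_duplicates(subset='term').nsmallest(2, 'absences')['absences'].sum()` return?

11

drop duplicate term (keep=first):
  course    term  absences
0   Chem  Summer         5
1   Hist    Fall         8
3   Econ  Spring         6
take 2 rows with smallest absences:
  course    term  absences
0   Chem  Summer         5
3   Econ  Spring         6
Finally, sum of column 'absences' = 11.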